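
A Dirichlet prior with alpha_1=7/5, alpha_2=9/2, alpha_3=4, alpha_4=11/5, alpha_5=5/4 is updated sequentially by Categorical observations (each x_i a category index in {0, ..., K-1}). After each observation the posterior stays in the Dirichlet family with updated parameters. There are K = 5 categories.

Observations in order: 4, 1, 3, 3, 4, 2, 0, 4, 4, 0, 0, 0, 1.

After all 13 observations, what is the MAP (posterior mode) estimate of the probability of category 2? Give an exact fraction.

80/427

obs 1: x=4 → posterior Dirichlet(7/5, 9/2, 4, 11/5, 9/4)
obs 2: x=1 → posterior Dirichlet(7/5, 11/2, 4, 11/5, 9/4)
obs 3: x=3 → posterior Dirichlet(7/5, 11/2, 4, 16/5, 9/4)
obs 4: x=3 → posterior Dirichlet(7/5, 11/2, 4, 21/5, 9/4)
obs 5: x=4 → posterior Dirichlet(7/5, 11/2, 4, 21/5, 13/4)
obs 6: x=2 → posterior Dirichlet(7/5, 11/2, 5, 21/5, 13/4)
obs 7: x=0 → posterior Dirichlet(12/5, 11/2, 5, 21/5, 13/4)
obs 8: x=4 → posterior Dirichlet(12/5, 11/2, 5, 21/5, 17/4)
obs 9: x=4 → posterior Dirichlet(12/5, 11/2, 5, 21/5, 21/4)
obs 10: x=0 → posterior Dirichlet(17/5, 11/2, 5, 21/5, 21/4)
obs 11: x=0 → posterior Dirichlet(22/5, 11/2, 5, 21/5, 21/4)
obs 12: x=0 → posterior Dirichlet(27/5, 11/2, 5, 21/5, 21/4)
obs 13: x=1 → posterior Dirichlet(27/5, 13/2, 5, 21/5, 21/4)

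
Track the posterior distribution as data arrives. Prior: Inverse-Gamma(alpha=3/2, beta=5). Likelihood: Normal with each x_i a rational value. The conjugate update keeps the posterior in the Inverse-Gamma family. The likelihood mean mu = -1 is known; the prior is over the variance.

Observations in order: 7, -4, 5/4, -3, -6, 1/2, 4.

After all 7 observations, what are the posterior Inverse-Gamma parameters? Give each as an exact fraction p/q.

obs 1: x=7 → posterior Inverse-Gamma(2, 37)
obs 2: x=-4 → posterior Inverse-Gamma(5/2, 83/2)
obs 3: x=5/4 → posterior Inverse-Gamma(3, 1409/32)
obs 4: x=-3 → posterior Inverse-Gamma(7/2, 1473/32)
obs 5: x=-6 → posterior Inverse-Gamma(4, 1873/32)
obs 6: x=1/2 → posterior Inverse-Gamma(9/2, 1909/32)
obs 7: x=4 → posterior Inverse-Gamma(5, 2309/32)

alpha=5, beta=2309/32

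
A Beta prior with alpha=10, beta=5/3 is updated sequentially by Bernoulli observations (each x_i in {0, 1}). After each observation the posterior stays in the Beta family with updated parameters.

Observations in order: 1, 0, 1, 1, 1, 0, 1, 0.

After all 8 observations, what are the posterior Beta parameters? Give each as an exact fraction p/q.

obs 1: x=1 → posterior Beta(11, 5/3)
obs 2: x=0 → posterior Beta(11, 8/3)
obs 3: x=1 → posterior Beta(12, 8/3)
obs 4: x=1 → posterior Beta(13, 8/3)
obs 5: x=1 → posterior Beta(14, 8/3)
obs 6: x=0 → posterior Beta(14, 11/3)
obs 7: x=1 → posterior Beta(15, 11/3)
obs 8: x=0 → posterior Beta(15, 14/3)

alpha=15, beta=14/3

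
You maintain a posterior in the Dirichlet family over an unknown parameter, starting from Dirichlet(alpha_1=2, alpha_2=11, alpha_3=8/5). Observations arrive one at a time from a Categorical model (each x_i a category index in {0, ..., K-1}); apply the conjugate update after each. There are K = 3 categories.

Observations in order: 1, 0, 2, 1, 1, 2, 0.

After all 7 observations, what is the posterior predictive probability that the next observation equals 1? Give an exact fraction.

35/54

obs 1: x=1 → posterior Dirichlet(2, 12, 8/5)
obs 2: x=0 → posterior Dirichlet(3, 12, 8/5)
obs 3: x=2 → posterior Dirichlet(3, 12, 13/5)
obs 4: x=1 → posterior Dirichlet(3, 13, 13/5)
obs 5: x=1 → posterior Dirichlet(3, 14, 13/5)
obs 6: x=2 → posterior Dirichlet(3, 14, 18/5)
obs 7: x=0 → posterior Dirichlet(4, 14, 18/5)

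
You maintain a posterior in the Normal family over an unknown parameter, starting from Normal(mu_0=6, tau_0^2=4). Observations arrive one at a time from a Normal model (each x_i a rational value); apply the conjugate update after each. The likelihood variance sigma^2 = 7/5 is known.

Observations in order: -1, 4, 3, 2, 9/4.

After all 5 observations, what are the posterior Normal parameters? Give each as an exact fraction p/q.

obs 1: x=-1 → posterior Normal(22/27, 28/27)
obs 2: x=4 → posterior Normal(102/47, 28/47)
obs 3: x=3 → posterior Normal(162/67, 28/67)
obs 4: x=2 → posterior Normal(202/87, 28/87)
obs 5: x=9/4 → posterior Normal(247/107, 28/107)

mu_0=247/107, tau_0^2=28/107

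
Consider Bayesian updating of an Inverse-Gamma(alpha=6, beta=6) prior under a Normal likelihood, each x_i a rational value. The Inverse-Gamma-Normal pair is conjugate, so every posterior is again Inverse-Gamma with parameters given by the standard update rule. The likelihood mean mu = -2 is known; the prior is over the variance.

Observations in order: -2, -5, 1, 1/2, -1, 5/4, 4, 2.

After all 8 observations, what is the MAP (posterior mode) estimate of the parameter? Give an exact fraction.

1597/352

obs 1: x=-2 → posterior Inverse-Gamma(13/2, 6)
obs 2: x=-5 → posterior Inverse-Gamma(7, 21/2)
obs 3: x=1 → posterior Inverse-Gamma(15/2, 15)
obs 4: x=1/2 → posterior Inverse-Gamma(8, 145/8)
obs 5: x=-1 → posterior Inverse-Gamma(17/2, 149/8)
obs 6: x=5/4 → posterior Inverse-Gamma(9, 765/32)
obs 7: x=4 → posterior Inverse-Gamma(19/2, 1341/32)
obs 8: x=2 → posterior Inverse-Gamma(10, 1597/32)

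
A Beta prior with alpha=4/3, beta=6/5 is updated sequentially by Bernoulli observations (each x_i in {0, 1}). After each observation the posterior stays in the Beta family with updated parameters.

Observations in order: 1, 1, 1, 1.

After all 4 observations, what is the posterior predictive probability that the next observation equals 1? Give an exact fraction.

40/49

obs 1: x=1 → posterior Beta(7/3, 6/5)
obs 2: x=1 → posterior Beta(10/3, 6/5)
obs 3: x=1 → posterior Beta(13/3, 6/5)
obs 4: x=1 → posterior Beta(16/3, 6/5)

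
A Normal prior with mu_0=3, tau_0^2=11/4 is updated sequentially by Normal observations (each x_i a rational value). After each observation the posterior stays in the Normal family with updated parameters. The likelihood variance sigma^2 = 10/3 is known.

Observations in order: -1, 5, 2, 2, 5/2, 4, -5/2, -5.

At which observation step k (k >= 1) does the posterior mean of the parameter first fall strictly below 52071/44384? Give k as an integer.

obs 1: x=-1 → posterior Normal(87/73, 110/73)
obs 2: x=5 → posterior Normal(126/53, 55/53)
obs 3: x=2 → posterior Normal(318/139, 110/139)
obs 4: x=2 → posterior Normal(96/43, 55/86)
obs 5: x=5/2 → posterior Normal(933/410, 22/41)
obs 6: x=4 → posterior Normal(171/68, 55/119)
obs 7: x=-5/2 → posterior Normal(516/271, 110/271)
obs 8: x=-5 → posterior Normal(351/304, 55/152)

k = 8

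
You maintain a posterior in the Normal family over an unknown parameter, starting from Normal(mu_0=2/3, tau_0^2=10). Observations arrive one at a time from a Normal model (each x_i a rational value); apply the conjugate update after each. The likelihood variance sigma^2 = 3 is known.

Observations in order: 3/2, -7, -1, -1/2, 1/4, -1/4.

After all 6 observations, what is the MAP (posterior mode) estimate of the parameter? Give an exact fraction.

-68/63

obs 1: x=3/2 → posterior Normal(17/13, 30/13)
obs 2: x=-7 → posterior Normal(-53/23, 30/23)
obs 3: x=-1 → posterior Normal(-21/11, 10/11)
obs 4: x=-1/2 → posterior Normal(-68/43, 30/43)
obs 5: x=1/4 → posterior Normal(-131/106, 30/53)
obs 6: x=-1/4 → posterior Normal(-68/63, 10/21)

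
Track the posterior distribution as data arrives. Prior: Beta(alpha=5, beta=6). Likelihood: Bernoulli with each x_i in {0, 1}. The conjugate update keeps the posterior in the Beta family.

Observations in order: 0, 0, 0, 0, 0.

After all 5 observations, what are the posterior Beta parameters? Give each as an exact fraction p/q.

obs 1: x=0 → posterior Beta(5, 7)
obs 2: x=0 → posterior Beta(5, 8)
obs 3: x=0 → posterior Beta(5, 9)
obs 4: x=0 → posterior Beta(5, 10)
obs 5: x=0 → posterior Beta(5, 11)

alpha=5, beta=11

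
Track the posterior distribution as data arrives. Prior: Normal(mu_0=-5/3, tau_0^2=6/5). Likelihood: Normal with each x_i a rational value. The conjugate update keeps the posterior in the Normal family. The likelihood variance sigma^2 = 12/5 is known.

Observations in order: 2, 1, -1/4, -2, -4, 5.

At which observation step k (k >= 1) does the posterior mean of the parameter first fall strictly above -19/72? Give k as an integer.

obs 1: x=2 → posterior Normal(-4/9, 4/5)
obs 2: x=1 → posterior Normal(-1/12, 3/5)
obs 3: x=-1/4 → posterior Normal(-7/60, 12/25)
obs 4: x=-2 → posterior Normal(-31/72, 2/5)
obs 5: x=-4 → posterior Normal(-79/84, 12/35)
obs 6: x=5 → posterior Normal(-19/96, 3/10)

k = 2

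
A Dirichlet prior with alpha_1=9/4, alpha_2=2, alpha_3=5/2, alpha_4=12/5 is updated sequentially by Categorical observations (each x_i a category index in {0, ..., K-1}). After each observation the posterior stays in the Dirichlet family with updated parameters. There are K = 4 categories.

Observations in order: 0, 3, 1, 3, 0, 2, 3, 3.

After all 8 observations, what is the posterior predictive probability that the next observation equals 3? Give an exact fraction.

obs 1: x=0 → posterior Dirichlet(13/4, 2, 5/2, 12/5)
obs 2: x=3 → posterior Dirichlet(13/4, 2, 5/2, 17/5)
obs 3: x=1 → posterior Dirichlet(13/4, 3, 5/2, 17/5)
obs 4: x=3 → posterior Dirichlet(13/4, 3, 5/2, 22/5)
obs 5: x=0 → posterior Dirichlet(17/4, 3, 5/2, 22/5)
obs 6: x=2 → posterior Dirichlet(17/4, 3, 7/2, 22/5)
obs 7: x=3 → posterior Dirichlet(17/4, 3, 7/2, 27/5)
obs 8: x=3 → posterior Dirichlet(17/4, 3, 7/2, 32/5)

128/343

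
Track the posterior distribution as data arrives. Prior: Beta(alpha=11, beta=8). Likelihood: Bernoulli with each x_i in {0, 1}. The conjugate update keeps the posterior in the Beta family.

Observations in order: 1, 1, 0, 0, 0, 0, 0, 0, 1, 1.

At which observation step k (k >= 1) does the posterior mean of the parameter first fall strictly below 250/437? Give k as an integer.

obs 1: x=1 → posterior Beta(12, 8)
obs 2: x=1 → posterior Beta(13, 8)
obs 3: x=0 → posterior Beta(13, 9)
obs 4: x=0 → posterior Beta(13, 10)
obs 5: x=0 → posterior Beta(13, 11)
obs 6: x=0 → posterior Beta(13, 12)
obs 7: x=0 → posterior Beta(13, 13)
obs 8: x=0 → posterior Beta(13, 14)
obs 9: x=1 → posterior Beta(14, 14)
obs 10: x=1 → posterior Beta(15, 14)

k = 4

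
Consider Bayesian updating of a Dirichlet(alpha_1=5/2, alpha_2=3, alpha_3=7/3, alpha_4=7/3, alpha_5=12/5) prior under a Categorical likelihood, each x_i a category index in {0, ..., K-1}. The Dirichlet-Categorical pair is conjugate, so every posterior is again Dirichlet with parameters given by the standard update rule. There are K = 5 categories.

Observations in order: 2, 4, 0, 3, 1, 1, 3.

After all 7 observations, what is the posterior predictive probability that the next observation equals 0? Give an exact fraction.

105/587

obs 1: x=2 → posterior Dirichlet(5/2, 3, 10/3, 7/3, 12/5)
obs 2: x=4 → posterior Dirichlet(5/2, 3, 10/3, 7/3, 17/5)
obs 3: x=0 → posterior Dirichlet(7/2, 3, 10/3, 7/3, 17/5)
obs 4: x=3 → posterior Dirichlet(7/2, 3, 10/3, 10/3, 17/5)
obs 5: x=1 → posterior Dirichlet(7/2, 4, 10/3, 10/3, 17/5)
obs 6: x=1 → posterior Dirichlet(7/2, 5, 10/3, 10/3, 17/5)
obs 7: x=3 → posterior Dirichlet(7/2, 5, 10/3, 13/3, 17/5)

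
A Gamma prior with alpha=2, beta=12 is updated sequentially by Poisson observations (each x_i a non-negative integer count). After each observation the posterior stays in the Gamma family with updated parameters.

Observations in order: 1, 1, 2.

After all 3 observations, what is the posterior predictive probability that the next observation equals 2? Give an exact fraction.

obs 1: x=1 → posterior Gamma(3, 13)
obs 2: x=1 → posterior Gamma(4, 14)
obs 3: x=2 → posterior Gamma(6, 15)

239203125/4294967296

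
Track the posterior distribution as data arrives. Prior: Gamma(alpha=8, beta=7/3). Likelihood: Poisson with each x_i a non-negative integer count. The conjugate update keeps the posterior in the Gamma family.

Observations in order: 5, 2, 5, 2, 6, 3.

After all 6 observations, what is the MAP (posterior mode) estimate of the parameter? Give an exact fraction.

obs 1: x=5 → posterior Gamma(13, 10/3)
obs 2: x=2 → posterior Gamma(15, 13/3)
obs 3: x=5 → posterior Gamma(20, 16/3)
obs 4: x=2 → posterior Gamma(22, 19/3)
obs 5: x=6 → posterior Gamma(28, 22/3)
obs 6: x=3 → posterior Gamma(31, 25/3)

18/5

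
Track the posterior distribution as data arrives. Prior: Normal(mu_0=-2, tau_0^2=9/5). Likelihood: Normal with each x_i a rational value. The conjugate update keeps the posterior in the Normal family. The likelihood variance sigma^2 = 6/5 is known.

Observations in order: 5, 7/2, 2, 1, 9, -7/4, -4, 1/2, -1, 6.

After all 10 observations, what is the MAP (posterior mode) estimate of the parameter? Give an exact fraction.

227/128

obs 1: x=5 → posterior Normal(11/5, 18/25)
obs 2: x=7/2 → posterior Normal(43/16, 9/20)
obs 3: x=2 → posterior Normal(5/2, 18/55)
obs 4: x=1 → posterior Normal(61/28, 9/35)
obs 5: x=9 → posterior Normal(115/34, 18/85)
obs 6: x=-7/4 → posterior Normal(209/80, 9/50)
obs 7: x=-4 → posterior Normal(7/4, 18/115)
obs 8: x=1/2 → posterior Normal(167/104, 9/65)
obs 9: x=-1 → posterior Normal(155/116, 18/145)
obs 10: x=6 → posterior Normal(227/128, 9/80)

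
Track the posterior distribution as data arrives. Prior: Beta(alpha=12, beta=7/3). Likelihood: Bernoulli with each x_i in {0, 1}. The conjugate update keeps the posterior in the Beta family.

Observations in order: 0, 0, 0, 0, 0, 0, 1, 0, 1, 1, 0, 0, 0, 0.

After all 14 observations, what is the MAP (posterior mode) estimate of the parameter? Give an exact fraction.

obs 1: x=0 → posterior Beta(12, 10/3)
obs 2: x=0 → posterior Beta(12, 13/3)
obs 3: x=0 → posterior Beta(12, 16/3)
obs 4: x=0 → posterior Beta(12, 19/3)
obs 5: x=0 → posterior Beta(12, 22/3)
obs 6: x=0 → posterior Beta(12, 25/3)
obs 7: x=1 → posterior Beta(13, 25/3)
obs 8: x=0 → posterior Beta(13, 28/3)
obs 9: x=1 → posterior Beta(14, 28/3)
obs 10: x=1 → posterior Beta(15, 28/3)
obs 11: x=0 → posterior Beta(15, 31/3)
obs 12: x=0 → posterior Beta(15, 34/3)
obs 13: x=0 → posterior Beta(15, 37/3)
obs 14: x=0 → posterior Beta(15, 40/3)

42/79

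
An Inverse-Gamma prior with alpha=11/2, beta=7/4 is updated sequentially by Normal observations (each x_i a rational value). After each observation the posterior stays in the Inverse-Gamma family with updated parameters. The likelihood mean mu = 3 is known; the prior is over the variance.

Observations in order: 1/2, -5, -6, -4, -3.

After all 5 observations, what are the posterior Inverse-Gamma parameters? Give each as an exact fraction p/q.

obs 1: x=1/2 → posterior Inverse-Gamma(6, 39/8)
obs 2: x=-5 → posterior Inverse-Gamma(13/2, 295/8)
obs 3: x=-6 → posterior Inverse-Gamma(7, 619/8)
obs 4: x=-4 → posterior Inverse-Gamma(15/2, 815/8)
obs 5: x=-3 → posterior Inverse-Gamma(8, 959/8)

alpha=8, beta=959/8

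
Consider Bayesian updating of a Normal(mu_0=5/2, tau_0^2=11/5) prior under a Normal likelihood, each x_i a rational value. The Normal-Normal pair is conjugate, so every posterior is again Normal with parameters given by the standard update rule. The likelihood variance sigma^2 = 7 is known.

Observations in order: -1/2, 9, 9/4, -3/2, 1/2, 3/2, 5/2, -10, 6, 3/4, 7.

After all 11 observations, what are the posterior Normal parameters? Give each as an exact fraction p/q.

mu_0=70/39, tau_0^2=77/156

obs 1: x=-1/2 → posterior Normal(41/23, 77/46)
obs 2: x=9 → posterior Normal(181/57, 77/57)
obs 3: x=9/4 → posterior Normal(823/272, 77/68)
obs 4: x=-3/2 → posterior Normal(757/316, 77/79)
obs 5: x=1/2 → posterior Normal(779/360, 77/90)
obs 6: x=3/2 → posterior Normal(845/404, 77/101)
obs 7: x=5/2 → posterior Normal(955/448, 11/16)
obs 8: x=-10 → posterior Normal(515/492, 77/123)
obs 9: x=6 → posterior Normal(779/536, 77/134)
obs 10: x=3/4 → posterior Normal(7/5, 77/145)
obs 11: x=7 → posterior Normal(70/39, 77/156)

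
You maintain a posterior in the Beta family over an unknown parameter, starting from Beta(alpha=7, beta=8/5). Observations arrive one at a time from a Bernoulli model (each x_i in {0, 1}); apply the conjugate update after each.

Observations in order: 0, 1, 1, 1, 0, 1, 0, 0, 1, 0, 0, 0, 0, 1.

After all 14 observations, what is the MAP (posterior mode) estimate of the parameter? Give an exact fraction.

60/103

obs 1: x=0 → posterior Beta(7, 13/5)
obs 2: x=1 → posterior Beta(8, 13/5)
obs 3: x=1 → posterior Beta(9, 13/5)
obs 4: x=1 → posterior Beta(10, 13/5)
obs 5: x=0 → posterior Beta(10, 18/5)
obs 6: x=1 → posterior Beta(11, 18/5)
obs 7: x=0 → posterior Beta(11, 23/5)
obs 8: x=0 → posterior Beta(11, 28/5)
obs 9: x=1 → posterior Beta(12, 28/5)
obs 10: x=0 → posterior Beta(12, 33/5)
obs 11: x=0 → posterior Beta(12, 38/5)
obs 12: x=0 → posterior Beta(12, 43/5)
obs 13: x=0 → posterior Beta(12, 48/5)
obs 14: x=1 → posterior Beta(13, 48/5)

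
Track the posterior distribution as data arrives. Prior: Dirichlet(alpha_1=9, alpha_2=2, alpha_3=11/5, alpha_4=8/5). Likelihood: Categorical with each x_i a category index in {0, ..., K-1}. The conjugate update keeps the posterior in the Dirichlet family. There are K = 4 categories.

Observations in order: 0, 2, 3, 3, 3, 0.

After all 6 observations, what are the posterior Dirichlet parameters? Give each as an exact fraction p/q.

obs 1: x=0 → posterior Dirichlet(10, 2, 11/5, 8/5)
obs 2: x=2 → posterior Dirichlet(10, 2, 16/5, 8/5)
obs 3: x=3 → posterior Dirichlet(10, 2, 16/5, 13/5)
obs 4: x=3 → posterior Dirichlet(10, 2, 16/5, 18/5)
obs 5: x=3 → posterior Dirichlet(10, 2, 16/5, 23/5)
obs 6: x=0 → posterior Dirichlet(11, 2, 16/5, 23/5)

alpha_1=11, alpha_2=2, alpha_3=16/5, alpha_4=23/5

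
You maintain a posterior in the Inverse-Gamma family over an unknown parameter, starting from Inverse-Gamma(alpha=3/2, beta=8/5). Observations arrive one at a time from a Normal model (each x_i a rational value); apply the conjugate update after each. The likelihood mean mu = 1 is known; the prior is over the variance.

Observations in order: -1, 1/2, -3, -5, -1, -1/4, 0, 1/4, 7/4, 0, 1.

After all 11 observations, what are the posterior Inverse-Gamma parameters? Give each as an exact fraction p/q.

alpha=7, beta=5451/160

obs 1: x=-1 → posterior Inverse-Gamma(2, 18/5)
obs 2: x=1/2 → posterior Inverse-Gamma(5/2, 149/40)
obs 3: x=-3 → posterior Inverse-Gamma(3, 469/40)
obs 4: x=-5 → posterior Inverse-Gamma(7/2, 1189/40)
obs 5: x=-1 → posterior Inverse-Gamma(4, 1269/40)
obs 6: x=-1/4 → posterior Inverse-Gamma(9/2, 5201/160)
obs 7: x=0 → posterior Inverse-Gamma(5, 5281/160)
obs 8: x=1/4 → posterior Inverse-Gamma(11/2, 2663/80)
obs 9: x=7/4 → posterior Inverse-Gamma(6, 5371/160)
obs 10: x=0 → posterior Inverse-Gamma(13/2, 5451/160)
obs 11: x=1 → posterior Inverse-Gamma(7, 5451/160)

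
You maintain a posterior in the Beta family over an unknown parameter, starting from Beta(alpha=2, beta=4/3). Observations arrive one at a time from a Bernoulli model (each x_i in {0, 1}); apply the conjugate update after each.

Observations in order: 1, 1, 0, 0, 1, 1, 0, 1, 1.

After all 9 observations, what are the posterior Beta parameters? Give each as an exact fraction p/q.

alpha=8, beta=13/3

obs 1: x=1 → posterior Beta(3, 4/3)
obs 2: x=1 → posterior Beta(4, 4/3)
obs 3: x=0 → posterior Beta(4, 7/3)
obs 4: x=0 → posterior Beta(4, 10/3)
obs 5: x=1 → posterior Beta(5, 10/3)
obs 6: x=1 → posterior Beta(6, 10/3)
obs 7: x=0 → posterior Beta(6, 13/3)
obs 8: x=1 → posterior Beta(7, 13/3)
obs 9: x=1 → posterior Beta(8, 13/3)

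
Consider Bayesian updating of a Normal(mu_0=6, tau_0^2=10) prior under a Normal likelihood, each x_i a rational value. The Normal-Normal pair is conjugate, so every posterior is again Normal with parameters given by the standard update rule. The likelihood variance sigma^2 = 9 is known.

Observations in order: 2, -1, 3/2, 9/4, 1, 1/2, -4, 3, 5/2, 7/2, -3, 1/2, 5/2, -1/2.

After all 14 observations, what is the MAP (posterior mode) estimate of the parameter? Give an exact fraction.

obs 1: x=2 → posterior Normal(74/19, 90/19)
obs 2: x=-1 → posterior Normal(64/29, 90/29)
obs 3: x=3/2 → posterior Normal(79/39, 30/13)
obs 4: x=9/4 → posterior Normal(29/14, 90/49)
obs 5: x=1 → posterior Normal(223/118, 90/59)
obs 6: x=1/2 → posterior Normal(233/138, 30/23)
obs 7: x=-4 → posterior Normal(153/158, 90/79)
obs 8: x=3 → posterior Normal(213/178, 90/89)
obs 9: x=5/2 → posterior Normal(263/198, 10/11)
obs 10: x=7/2 → posterior Normal(333/218, 90/109)
obs 11: x=-3 → posterior Normal(39/34, 90/119)
obs 12: x=1/2 → posterior Normal(283/258, 30/43)
obs 13: x=5/2 → posterior Normal(333/278, 90/139)
obs 14: x=-1/2 → posterior Normal(323/298, 90/149)

323/298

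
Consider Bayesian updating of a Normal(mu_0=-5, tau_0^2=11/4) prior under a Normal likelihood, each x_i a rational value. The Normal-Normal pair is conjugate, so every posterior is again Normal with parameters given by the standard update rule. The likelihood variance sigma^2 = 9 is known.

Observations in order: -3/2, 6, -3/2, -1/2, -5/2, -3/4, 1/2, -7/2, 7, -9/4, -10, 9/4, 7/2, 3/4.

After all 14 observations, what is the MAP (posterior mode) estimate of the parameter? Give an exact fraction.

obs 1: x=-3/2 → posterior Normal(-393/94, 99/47)
obs 2: x=6 → posterior Normal(-9/4, 99/58)
obs 3: x=-3/2 → posterior Normal(-49/23, 33/23)
obs 4: x=-1/2 → posterior Normal(-61/32, 99/80)
obs 5: x=-5/2 → posterior Normal(-180/91, 99/91)
obs 6: x=-3/4 → posterior Normal(-251/136, 33/34)
obs 7: x=1/2 → posterior Normal(-731/452, 99/113)
obs 8: x=-7/2 → posterior Normal(-885/496, 99/124)
obs 9: x=7 → posterior Normal(-577/540, 11/15)
obs 10: x=-9/4 → posterior Normal(-169/146, 99/146)
obs 11: x=-10 → posterior Normal(-279/157, 99/157)
obs 12: x=9/4 → posterior Normal(-339/224, 33/56)
obs 13: x=7/2 → posterior Normal(-863/716, 99/179)
obs 14: x=3/4 → posterior Normal(-83/76, 99/190)

-83/76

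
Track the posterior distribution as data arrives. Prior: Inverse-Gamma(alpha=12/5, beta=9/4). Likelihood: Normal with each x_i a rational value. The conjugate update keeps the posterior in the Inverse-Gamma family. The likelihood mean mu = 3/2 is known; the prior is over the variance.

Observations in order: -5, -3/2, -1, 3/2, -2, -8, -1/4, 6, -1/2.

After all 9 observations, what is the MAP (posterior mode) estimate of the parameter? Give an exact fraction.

obs 1: x=-5 → posterior Inverse-Gamma(29/10, 187/8)
obs 2: x=-3/2 → posterior Inverse-Gamma(17/5, 223/8)
obs 3: x=-1 → posterior Inverse-Gamma(39/10, 31)
obs 4: x=3/2 → posterior Inverse-Gamma(22/5, 31)
obs 5: x=-2 → posterior Inverse-Gamma(49/10, 297/8)
obs 6: x=-8 → posterior Inverse-Gamma(27/5, 329/4)
obs 7: x=-1/4 → posterior Inverse-Gamma(59/10, 2681/32)
obs 8: x=6 → posterior Inverse-Gamma(32/5, 3005/32)
obs 9: x=-1/2 → posterior Inverse-Gamma(69/10, 3069/32)

15345/1264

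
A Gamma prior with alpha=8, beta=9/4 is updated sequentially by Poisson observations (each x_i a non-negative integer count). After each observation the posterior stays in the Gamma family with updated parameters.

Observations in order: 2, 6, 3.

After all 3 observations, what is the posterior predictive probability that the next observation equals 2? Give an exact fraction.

8055085957321263884353114848/45474735088646411895751953125

obs 1: x=2 → posterior Gamma(10, 13/4)
obs 2: x=6 → posterior Gamma(16, 17/4)
obs 3: x=3 → posterior Gamma(19, 21/4)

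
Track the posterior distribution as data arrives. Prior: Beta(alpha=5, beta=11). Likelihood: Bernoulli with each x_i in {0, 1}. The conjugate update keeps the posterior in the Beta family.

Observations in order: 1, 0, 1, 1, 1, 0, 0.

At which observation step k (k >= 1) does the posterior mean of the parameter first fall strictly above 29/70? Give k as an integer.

obs 1: x=1 → posterior Beta(6, 11)
obs 2: x=0 → posterior Beta(6, 12)
obs 3: x=1 → posterior Beta(7, 12)
obs 4: x=1 → posterior Beta(8, 12)
obs 5: x=1 → posterior Beta(9, 12)
obs 6: x=0 → posterior Beta(9, 13)
obs 7: x=0 → posterior Beta(9, 14)

k = 5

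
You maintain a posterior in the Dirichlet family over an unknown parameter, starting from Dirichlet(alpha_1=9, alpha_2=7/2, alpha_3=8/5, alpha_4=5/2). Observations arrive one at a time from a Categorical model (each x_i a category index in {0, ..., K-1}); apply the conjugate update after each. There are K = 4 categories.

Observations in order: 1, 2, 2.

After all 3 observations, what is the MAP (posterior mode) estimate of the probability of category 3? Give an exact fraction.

obs 1: x=1 → posterior Dirichlet(9, 9/2, 8/5, 5/2)
obs 2: x=2 → posterior Dirichlet(9, 9/2, 13/5, 5/2)
obs 3: x=2 → posterior Dirichlet(9, 9/2, 18/5, 5/2)

5/52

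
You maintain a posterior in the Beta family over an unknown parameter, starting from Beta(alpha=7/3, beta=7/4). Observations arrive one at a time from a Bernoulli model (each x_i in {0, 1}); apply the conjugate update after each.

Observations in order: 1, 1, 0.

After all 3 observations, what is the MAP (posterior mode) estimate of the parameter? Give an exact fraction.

obs 1: x=1 → posterior Beta(10/3, 7/4)
obs 2: x=1 → posterior Beta(13/3, 7/4)
obs 3: x=0 → posterior Beta(13/3, 11/4)

40/61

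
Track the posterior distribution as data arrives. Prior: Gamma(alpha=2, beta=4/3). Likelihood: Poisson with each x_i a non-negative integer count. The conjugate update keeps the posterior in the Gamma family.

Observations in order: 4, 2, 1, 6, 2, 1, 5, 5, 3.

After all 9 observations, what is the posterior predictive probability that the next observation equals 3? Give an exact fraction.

157155886221568833470928190368549110958903869906217/734789931585538500713378156331897222163621369348096

obs 1: x=4 → posterior Gamma(6, 7/3)
obs 2: x=2 → posterior Gamma(8, 10/3)
obs 3: x=1 → posterior Gamma(9, 13/3)
obs 4: x=6 → posterior Gamma(15, 16/3)
obs 5: x=2 → posterior Gamma(17, 19/3)
obs 6: x=1 → posterior Gamma(18, 22/3)
obs 7: x=5 → posterior Gamma(23, 25/3)
obs 8: x=5 → posterior Gamma(28, 28/3)
obs 9: x=3 → posterior Gamma(31, 31/3)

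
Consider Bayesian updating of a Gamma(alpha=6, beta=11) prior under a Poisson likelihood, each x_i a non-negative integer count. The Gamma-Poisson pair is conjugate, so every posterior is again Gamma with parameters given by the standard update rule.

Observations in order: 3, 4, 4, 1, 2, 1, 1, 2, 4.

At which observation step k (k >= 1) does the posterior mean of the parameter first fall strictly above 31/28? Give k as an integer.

obs 1: x=3 → posterior Gamma(9, 12)
obs 2: x=4 → posterior Gamma(13, 13)
obs 3: x=4 → posterior Gamma(17, 14)
obs 4: x=1 → posterior Gamma(18, 15)
obs 5: x=2 → posterior Gamma(20, 16)
obs 6: x=1 → posterior Gamma(21, 17)
obs 7: x=1 → posterior Gamma(22, 18)
obs 8: x=2 → posterior Gamma(24, 19)
obs 9: x=4 → posterior Gamma(28, 20)

k = 3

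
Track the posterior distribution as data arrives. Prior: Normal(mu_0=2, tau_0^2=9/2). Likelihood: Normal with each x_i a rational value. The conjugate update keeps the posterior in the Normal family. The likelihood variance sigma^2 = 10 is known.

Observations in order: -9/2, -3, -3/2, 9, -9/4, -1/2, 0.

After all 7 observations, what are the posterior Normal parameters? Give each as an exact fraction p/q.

obs 1: x=-9/2 → posterior Normal(-1/58, 90/29)
obs 2: x=-3 → posterior Normal(-55/76, 45/19)
obs 3: x=-3/2 → posterior Normal(-41/47, 90/47)
obs 4: x=9 → posterior Normal(5/7, 45/28)
obs 5: x=-9/4 → posterior Normal(79/260, 18/13)
obs 6: x=-1/2 → posterior Normal(61/296, 45/37)
obs 7: x=0 → posterior Normal(61/332, 90/83)

mu_0=61/332, tau_0^2=90/83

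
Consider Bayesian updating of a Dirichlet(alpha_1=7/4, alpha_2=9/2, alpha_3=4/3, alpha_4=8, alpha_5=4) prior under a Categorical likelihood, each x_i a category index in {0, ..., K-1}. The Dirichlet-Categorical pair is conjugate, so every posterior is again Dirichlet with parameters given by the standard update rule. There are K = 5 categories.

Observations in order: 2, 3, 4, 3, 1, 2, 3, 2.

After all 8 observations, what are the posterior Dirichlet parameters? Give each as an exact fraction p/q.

alpha_1=7/4, alpha_2=11/2, alpha_3=13/3, alpha_4=11, alpha_5=5

obs 1: x=2 → posterior Dirichlet(7/4, 9/2, 7/3, 8, 4)
obs 2: x=3 → posterior Dirichlet(7/4, 9/2, 7/3, 9, 4)
obs 3: x=4 → posterior Dirichlet(7/4, 9/2, 7/3, 9, 5)
obs 4: x=3 → posterior Dirichlet(7/4, 9/2, 7/3, 10, 5)
obs 5: x=1 → posterior Dirichlet(7/4, 11/2, 7/3, 10, 5)
obs 6: x=2 → posterior Dirichlet(7/4, 11/2, 10/3, 10, 5)
obs 7: x=3 → posterior Dirichlet(7/4, 11/2, 10/3, 11, 5)
obs 8: x=2 → posterior Dirichlet(7/4, 11/2, 13/3, 11, 5)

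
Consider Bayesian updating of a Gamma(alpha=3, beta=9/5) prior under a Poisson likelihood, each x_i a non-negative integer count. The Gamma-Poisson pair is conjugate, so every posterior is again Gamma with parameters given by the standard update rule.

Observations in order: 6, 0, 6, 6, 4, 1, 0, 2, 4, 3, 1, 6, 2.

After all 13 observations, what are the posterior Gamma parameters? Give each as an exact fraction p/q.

obs 1: x=6 → posterior Gamma(9, 14/5)
obs 2: x=0 → posterior Gamma(9, 19/5)
obs 3: x=6 → posterior Gamma(15, 24/5)
obs 4: x=6 → posterior Gamma(21, 29/5)
obs 5: x=4 → posterior Gamma(25, 34/5)
obs 6: x=1 → posterior Gamma(26, 39/5)
obs 7: x=0 → posterior Gamma(26, 44/5)
obs 8: x=2 → posterior Gamma(28, 49/5)
obs 9: x=4 → posterior Gamma(32, 54/5)
obs 10: x=3 → posterior Gamma(35, 59/5)
obs 11: x=1 → posterior Gamma(36, 64/5)
obs 12: x=6 → posterior Gamma(42, 69/5)
obs 13: x=2 → posterior Gamma(44, 74/5)

alpha=44, beta=74/5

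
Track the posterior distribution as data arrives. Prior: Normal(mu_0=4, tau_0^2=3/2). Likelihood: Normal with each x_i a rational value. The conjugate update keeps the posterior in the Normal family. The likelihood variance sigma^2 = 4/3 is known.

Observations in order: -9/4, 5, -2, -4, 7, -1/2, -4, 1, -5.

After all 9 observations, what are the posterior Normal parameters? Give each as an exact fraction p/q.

obs 1: x=-9/4 → posterior Normal(47/68, 12/17)
obs 2: x=5 → posterior Normal(227/104, 6/13)
obs 3: x=-2 → posterior Normal(31/28, 12/35)
obs 4: x=-4 → posterior Normal(1/16, 3/11)
obs 5: x=7 → posterior Normal(263/212, 12/53)
obs 6: x=-1/2 → posterior Normal(245/248, 6/31)
obs 7: x=-4 → posterior Normal(101/284, 12/71)
obs 8: x=1 → posterior Normal(137/320, 3/20)
obs 9: x=-5 → posterior Normal(-43/356, 12/89)

mu_0=-43/356, tau_0^2=12/89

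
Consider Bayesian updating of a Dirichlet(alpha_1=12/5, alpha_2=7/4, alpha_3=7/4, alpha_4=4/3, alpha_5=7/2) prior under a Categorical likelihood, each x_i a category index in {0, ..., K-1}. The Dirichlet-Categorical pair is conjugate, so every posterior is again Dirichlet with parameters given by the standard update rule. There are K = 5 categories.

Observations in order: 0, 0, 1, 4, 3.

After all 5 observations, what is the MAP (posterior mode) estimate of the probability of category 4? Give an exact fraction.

15/46

obs 1: x=0 → posterior Dirichlet(17/5, 7/4, 7/4, 4/3, 7/2)
obs 2: x=0 → posterior Dirichlet(22/5, 7/4, 7/4, 4/3, 7/2)
obs 3: x=1 → posterior Dirichlet(22/5, 11/4, 7/4, 4/3, 7/2)
obs 4: x=4 → posterior Dirichlet(22/5, 11/4, 7/4, 4/3, 9/2)
obs 5: x=3 → posterior Dirichlet(22/5, 11/4, 7/4, 7/3, 9/2)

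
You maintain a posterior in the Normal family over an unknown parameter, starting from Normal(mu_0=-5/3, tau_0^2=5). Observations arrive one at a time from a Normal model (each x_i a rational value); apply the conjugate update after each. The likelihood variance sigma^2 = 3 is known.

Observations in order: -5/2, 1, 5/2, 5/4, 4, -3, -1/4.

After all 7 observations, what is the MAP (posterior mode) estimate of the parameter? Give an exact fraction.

5/19

obs 1: x=-5/2 → posterior Normal(-35/16, 15/8)
obs 2: x=1 → posterior Normal(-25/26, 15/13)
obs 3: x=5/2 → posterior Normal(0, 5/6)
obs 4: x=5/4 → posterior Normal(25/92, 15/23)
obs 5: x=4 → posterior Normal(15/16, 15/28)
obs 6: x=-3 → posterior Normal(15/44, 5/11)
obs 7: x=-1/4 → posterior Normal(5/19, 15/38)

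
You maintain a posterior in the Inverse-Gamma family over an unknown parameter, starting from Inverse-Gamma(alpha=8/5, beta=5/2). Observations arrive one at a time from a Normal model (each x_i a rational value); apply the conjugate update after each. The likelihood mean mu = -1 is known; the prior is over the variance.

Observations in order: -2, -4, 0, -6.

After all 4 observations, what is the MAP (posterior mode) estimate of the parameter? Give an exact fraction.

obs 1: x=-2 → posterior Inverse-Gamma(21/10, 3)
obs 2: x=-4 → posterior Inverse-Gamma(13/5, 15/2)
obs 3: x=0 → posterior Inverse-Gamma(31/10, 8)
obs 4: x=-6 → posterior Inverse-Gamma(18/5, 41/2)

205/46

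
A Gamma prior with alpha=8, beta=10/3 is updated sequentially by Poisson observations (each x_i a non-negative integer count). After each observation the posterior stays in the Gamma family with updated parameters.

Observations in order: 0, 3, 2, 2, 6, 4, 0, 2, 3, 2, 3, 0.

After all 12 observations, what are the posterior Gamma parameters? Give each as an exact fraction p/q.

alpha=35, beta=46/3

obs 1: x=0 → posterior Gamma(8, 13/3)
obs 2: x=3 → posterior Gamma(11, 16/3)
obs 3: x=2 → posterior Gamma(13, 19/3)
obs 4: x=2 → posterior Gamma(15, 22/3)
obs 5: x=6 → posterior Gamma(21, 25/3)
obs 6: x=4 → posterior Gamma(25, 28/3)
obs 7: x=0 → posterior Gamma(25, 31/3)
obs 8: x=2 → posterior Gamma(27, 34/3)
obs 9: x=3 → posterior Gamma(30, 37/3)
obs 10: x=2 → posterior Gamma(32, 40/3)
obs 11: x=3 → posterior Gamma(35, 43/3)
obs 12: x=0 → posterior Gamma(35, 46/3)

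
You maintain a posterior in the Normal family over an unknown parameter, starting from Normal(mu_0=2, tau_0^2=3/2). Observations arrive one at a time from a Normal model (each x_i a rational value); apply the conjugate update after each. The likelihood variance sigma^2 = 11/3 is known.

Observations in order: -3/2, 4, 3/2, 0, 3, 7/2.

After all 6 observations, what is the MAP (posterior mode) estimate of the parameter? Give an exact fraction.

277/152

obs 1: x=-3/2 → posterior Normal(61/62, 33/31)
obs 2: x=4 → posterior Normal(133/80, 33/40)
obs 3: x=3/2 → posterior Normal(80/49, 33/49)
obs 4: x=0 → posterior Normal(40/29, 33/58)
obs 5: x=3 → posterior Normal(107/67, 33/67)
obs 6: x=7/2 → posterior Normal(277/152, 33/76)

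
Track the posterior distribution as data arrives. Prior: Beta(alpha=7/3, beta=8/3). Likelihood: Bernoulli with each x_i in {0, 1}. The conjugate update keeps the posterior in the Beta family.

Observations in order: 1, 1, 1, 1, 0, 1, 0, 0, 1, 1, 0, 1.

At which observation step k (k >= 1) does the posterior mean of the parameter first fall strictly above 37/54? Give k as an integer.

obs 1: x=1 → posterior Beta(10/3, 8/3)
obs 2: x=1 → posterior Beta(13/3, 8/3)
obs 3: x=1 → posterior Beta(16/3, 8/3)
obs 4: x=1 → posterior Beta(19/3, 8/3)
obs 5: x=0 → posterior Beta(19/3, 11/3)
obs 6: x=1 → posterior Beta(22/3, 11/3)
obs 7: x=0 → posterior Beta(22/3, 14/3)
obs 8: x=0 → posterior Beta(22/3, 17/3)
obs 9: x=1 → posterior Beta(25/3, 17/3)
obs 10: x=1 → posterior Beta(28/3, 17/3)
obs 11: x=0 → posterior Beta(28/3, 20/3)
obs 12: x=1 → posterior Beta(31/3, 20/3)

k = 4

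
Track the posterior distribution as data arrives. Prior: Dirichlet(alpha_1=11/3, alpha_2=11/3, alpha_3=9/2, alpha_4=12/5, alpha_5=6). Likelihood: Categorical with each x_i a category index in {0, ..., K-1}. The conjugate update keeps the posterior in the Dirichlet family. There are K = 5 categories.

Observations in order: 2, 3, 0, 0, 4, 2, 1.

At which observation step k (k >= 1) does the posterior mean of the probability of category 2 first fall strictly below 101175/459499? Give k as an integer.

k = 5

obs 1: x=2 → posterior Dirichlet(11/3, 11/3, 11/2, 12/5, 6)
obs 2: x=3 → posterior Dirichlet(11/3, 11/3, 11/2, 17/5, 6)
obs 3: x=0 → posterior Dirichlet(14/3, 11/3, 11/2, 17/5, 6)
obs 4: x=0 → posterior Dirichlet(17/3, 11/3, 11/2, 17/5, 6)
obs 5: x=4 → posterior Dirichlet(17/3, 11/3, 11/2, 17/5, 7)
obs 6: x=2 → posterior Dirichlet(17/3, 11/3, 13/2, 17/5, 7)
obs 7: x=1 → posterior Dirichlet(17/3, 14/3, 13/2, 17/5, 7)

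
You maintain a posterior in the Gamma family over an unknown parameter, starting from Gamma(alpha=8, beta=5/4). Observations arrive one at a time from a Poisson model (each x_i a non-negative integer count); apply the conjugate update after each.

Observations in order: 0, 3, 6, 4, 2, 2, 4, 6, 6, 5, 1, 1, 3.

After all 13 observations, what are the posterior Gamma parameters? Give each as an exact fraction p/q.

alpha=51, beta=57/4

obs 1: x=0 → posterior Gamma(8, 9/4)
obs 2: x=3 → posterior Gamma(11, 13/4)
obs 3: x=6 → posterior Gamma(17, 17/4)
obs 4: x=4 → posterior Gamma(21, 21/4)
obs 5: x=2 → posterior Gamma(23, 25/4)
obs 6: x=2 → posterior Gamma(25, 29/4)
obs 7: x=4 → posterior Gamma(29, 33/4)
obs 8: x=6 → posterior Gamma(35, 37/4)
obs 9: x=6 → posterior Gamma(41, 41/4)
obs 10: x=5 → posterior Gamma(46, 45/4)
obs 11: x=1 → posterior Gamma(47, 49/4)
obs 12: x=1 → posterior Gamma(48, 53/4)
obs 13: x=3 → posterior Gamma(51, 57/4)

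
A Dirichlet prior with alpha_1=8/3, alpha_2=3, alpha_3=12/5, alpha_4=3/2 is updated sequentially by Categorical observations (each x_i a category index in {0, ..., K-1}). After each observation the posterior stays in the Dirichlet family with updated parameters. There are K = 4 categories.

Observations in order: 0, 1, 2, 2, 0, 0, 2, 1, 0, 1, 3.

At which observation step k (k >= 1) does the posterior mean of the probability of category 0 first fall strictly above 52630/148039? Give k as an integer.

obs 1: x=0 → posterior Dirichlet(11/3, 3, 12/5, 3/2)
obs 2: x=1 → posterior Dirichlet(11/3, 4, 12/5, 3/2)
obs 3: x=2 → posterior Dirichlet(11/3, 4, 17/5, 3/2)
obs 4: x=2 → posterior Dirichlet(11/3, 4, 22/5, 3/2)
obs 5: x=0 → posterior Dirichlet(14/3, 4, 22/5, 3/2)
obs 6: x=0 → posterior Dirichlet(17/3, 4, 22/5, 3/2)
obs 7: x=2 → posterior Dirichlet(17/3, 4, 27/5, 3/2)
obs 8: x=1 → posterior Dirichlet(17/3, 5, 27/5, 3/2)
obs 9: x=0 → posterior Dirichlet(20/3, 5, 27/5, 3/2)
obs 10: x=1 → posterior Dirichlet(20/3, 6, 27/5, 3/2)
obs 11: x=3 → posterior Dirichlet(20/3, 6, 27/5, 5/2)

k = 6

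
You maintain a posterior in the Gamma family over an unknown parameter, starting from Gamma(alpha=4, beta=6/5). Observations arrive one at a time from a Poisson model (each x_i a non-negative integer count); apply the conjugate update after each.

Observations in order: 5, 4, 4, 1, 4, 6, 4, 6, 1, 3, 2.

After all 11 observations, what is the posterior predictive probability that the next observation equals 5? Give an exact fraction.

12111235699268389849673938691432773937541596999145413307168828760193906170224664128125/90760663958025622956512250796913088364920054737939408262726917370540379134999662690304

obs 1: x=5 → posterior Gamma(9, 11/5)
obs 2: x=4 → posterior Gamma(13, 16/5)
obs 3: x=4 → posterior Gamma(17, 21/5)
obs 4: x=1 → posterior Gamma(18, 26/5)
obs 5: x=4 → posterior Gamma(22, 31/5)
obs 6: x=6 → posterior Gamma(28, 36/5)
obs 7: x=4 → posterior Gamma(32, 41/5)
obs 8: x=6 → posterior Gamma(38, 46/5)
obs 9: x=1 → posterior Gamma(39, 51/5)
obs 10: x=3 → posterior Gamma(42, 56/5)
obs 11: x=2 → posterior Gamma(44, 61/5)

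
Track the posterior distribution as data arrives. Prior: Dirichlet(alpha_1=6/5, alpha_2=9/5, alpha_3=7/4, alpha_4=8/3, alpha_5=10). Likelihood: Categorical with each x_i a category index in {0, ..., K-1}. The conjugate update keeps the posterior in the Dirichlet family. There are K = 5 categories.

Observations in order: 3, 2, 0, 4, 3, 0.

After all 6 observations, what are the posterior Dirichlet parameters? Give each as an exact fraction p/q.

alpha_1=16/5, alpha_2=9/5, alpha_3=11/4, alpha_4=14/3, alpha_5=11

obs 1: x=3 → posterior Dirichlet(6/5, 9/5, 7/4, 11/3, 10)
obs 2: x=2 → posterior Dirichlet(6/5, 9/5, 11/4, 11/3, 10)
obs 3: x=0 → posterior Dirichlet(11/5, 9/5, 11/4, 11/3, 10)
obs 4: x=4 → posterior Dirichlet(11/5, 9/5, 11/4, 11/3, 11)
obs 5: x=3 → posterior Dirichlet(11/5, 9/5, 11/4, 14/3, 11)
obs 6: x=0 → posterior Dirichlet(16/5, 9/5, 11/4, 14/3, 11)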